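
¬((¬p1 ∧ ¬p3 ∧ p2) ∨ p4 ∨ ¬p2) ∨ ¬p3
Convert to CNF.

(¬p4 ∨ ¬p3) ∧ (p2 ∨ ¬p3)

¬((¬p1 ∧ ¬p3 ∧ p2) ∨ p4 ∨ ¬p2) ∨ ¬p3
⇔ (¬(¬p1 ∧ ¬p3 ∧ p2) ∧ ¬p4 ∧ ¬¬p2) ∨ ¬p3   — De Morgan
⇔ ((¬¬p1 ∨ ¬¬p3 ∨ ¬p2) ∧ ¬p4 ∧ ¬¬p2) ∨ ¬p3   — De Morgan
⇔ ((p1 ∨ ¬¬p3 ∨ ¬p2) ∧ ¬p4 ∧ ¬¬p2) ∨ ¬p3   — double negation
⇔ ((p1 ∨ p3 ∨ ¬p2) ∧ ¬p4 ∧ ¬¬p2) ∨ ¬p3   — double negation
⇔ ((p1 ∨ p3 ∨ ¬p2) ∧ ¬p4 ∧ p2) ∨ ¬p3   — double negation
⇔ (p1 ∨ p3 ∨ ¬p2 ∨ ¬p3) ∧ (¬p4 ∨ ¬p3) ∧ (p2 ∨ ¬p3)   — distribute ∨ over ∧
⇔ (¬p4 ∨ ¬p3) ∧ (p2 ∨ ¬p3)   — simplify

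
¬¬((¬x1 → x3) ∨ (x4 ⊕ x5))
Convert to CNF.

(x1 ∨ x3 ∨ x4 ∨ x5) ∧ (x1 ∨ x3 ∨ ¬x4 ∨ ¬x5)

¬¬((¬x1 → x3) ∨ (x4 ⊕ x5))
⇔ ¬¬(¬¬x1 ∨ x3 ∨ (x4 ⊕ x5))   [eliminate →]
⇔ ¬¬(¬¬x1 ∨ x3 ∨ ((x4 ∨ x5) ∧ ¬(x4 ∧ x5)))   [expand ⊕]
⇔ ¬¬x1 ∨ x3 ∨ ((x4 ∨ x5) ∧ ¬(x4 ∧ x5))   [double negation]
⇔ x1 ∨ x3 ∨ ((x4 ∨ x5) ∧ ¬(x4 ∧ x5))   [double negation]
⇔ x1 ∨ x3 ∨ ((x4 ∨ x5) ∧ (¬x4 ∨ ¬x5))   [De Morgan]
⇔ (x1 ∨ x3 ∨ x4 ∨ x5) ∧ (x1 ∨ x3 ∨ ¬x4 ∨ ¬x5)   [distribute ∨ over ∧]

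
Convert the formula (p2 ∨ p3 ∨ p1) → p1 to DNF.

(¬p2 ∧ ¬p3 ∧ ¬p1) ∨ p1

(p2 ∨ p3 ∨ p1) → p1
≡ ¬(p2 ∨ p3 ∨ p1) ∨ p1   (eliminate →)
≡ (¬p2 ∧ ¬p3 ∧ ¬p1) ∨ p1   (De Morgan)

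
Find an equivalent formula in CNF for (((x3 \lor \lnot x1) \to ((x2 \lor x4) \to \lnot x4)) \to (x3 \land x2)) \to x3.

x1 \lor \lnot x4 \lor x3

(((x3 \lor \lnot x1) \to ((x2 \lor x4) \to \lnot x4)) \to (x3 \land x2)) \to x3
≡ \lnot (((x3 \lor \lnot x1) \to ((x2 \lor x4) \to \lnot x4)) \to (x3 \land x2)) \lor x3   [eliminate \to]
≡ \lnot (\lnot ((x3 \lor \lnot x1) \to ((x2 \lor x4) \to \lnot x4)) \lor (x3 \land x2)) \lor x3   [eliminate \to]
≡ \lnot (\lnot (\lnot (x3 \lor \lnot x1) \lor ((x2 \lor x4) \to \lnot x4)) \lor (x3 \land x2)) \lor x3   [eliminate \to]
≡ \lnot (\lnot (\lnot (x3 \lor \lnot x1) \lor \lnot (x2 \lor x4) \lor \lnot x4) \lor (x3 \land x2)) \lor x3   [eliminate \to]
≡ (\lnot \lnot (\lnot (x3 \lor \lnot x1) \lor \lnot (x2 \lor x4) \lor \lnot x4) \land \lnot (x3 \land x2)) \lor x3   [De Morgan]
≡ ((\lnot (x3 \lor \lnot x1) \lor \lnot (x2 \lor x4) \lor \lnot x4) \land \lnot (x3 \land x2)) \lor x3   [double negation]
≡ (((\lnot x3 \land \lnot \lnot x1) \lor \lnot (x2 \lor x4) \lor \lnot x4) \land \lnot (x3 \land x2)) \lor x3   [De Morgan]
≡ (((\lnot x3 \land x1) \lor \lnot (x2 \lor x4) \lor \lnot x4) \land \lnot (x3 \land x2)) \lor x3   [double negation]
≡ (((\lnot x3 \land x1) \lor (\lnot x2 \land \lnot x4) \lor \lnot x4) \land \lnot (x3 \land x2)) \lor x3   [De Morgan]
≡ (((\lnot x3 \land x1) \lor (\lnot x2 \land \lnot x4) \lor \lnot x4) \land (\lnot x3 \lor \lnot x2)) \lor x3   [De Morgan]
≡ (\lnot x3 \lor \lnot x2 \lor \lnot x4 \lor x3) \land (\lnot x3 \lor \lnot x4 \lor \lnot x4 \lor x3) \land (x1 \lor \lnot x2 \lor \lnot x4 \lor x3) \land (x1 \lor \lnot x4 \lor \lnot x4 \lor x3) \land (\lnot x3 \lor \lnot x2 \lor x3)   [distribute \lor over \land]
≡ x1 \lor \lnot x4 \lor x3   [simplify]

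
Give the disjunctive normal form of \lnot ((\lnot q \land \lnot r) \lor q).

\lnot ((\lnot q \land \lnot r) \lor q)
= \lnot (\lnot q \land \lnot r) \land \lnot q
= (\lnot \lnot q \lor \lnot \lnot r) \land \lnot q
= (q \lor \lnot \lnot r) \land \lnot q
= (q \lor r) \land \lnot q
= (q \land \lnot q) \lor (r \land \lnot q)
= r \land \lnot q

r \land \lnot q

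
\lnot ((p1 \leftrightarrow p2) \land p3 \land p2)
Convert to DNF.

(p2 \land \lnot p1) \lor \lnot p3 \lor \lnot p2

\lnot ((p1 \leftrightarrow p2) \land p3 \land p2)
≡ \lnot ((p1 \to p2) \land (p2 \to p1) \land p3 \land p2)   [eliminate \leftrightarrow]
≡ \lnot ((\lnot p1 \lor p2) \land (p2 \to p1) \land p3 \land p2)   [eliminate \to]
≡ \lnot ((\lnot p1 \lor p2) \land (\lnot p2 \lor p1) \land p3 \land p2)   [eliminate \to]
≡ \lnot (\lnot p1 \lor p2) \lor \lnot (\lnot p2 \lor p1) \lor \lnot p3 \lor \lnot p2   [De Morgan]
≡ (\lnot \lnot p1 \land \lnot p2) \lor \lnot (\lnot p2 \lor p1) \lor \lnot p3 \lor \lnot p2   [De Morgan]
≡ (p1 \land \lnot p2) \lor \lnot (\lnot p2 \lor p1) \lor \lnot p3 \lor \lnot p2   [double negation]
≡ (p1 \land \lnot p2) \lor (\lnot \lnot p2 \land \lnot p1) \lor \lnot p3 \lor \lnot p2   [De Morgan]
≡ (p1 \land \lnot p2) \lor (p2 \land \lnot p1) \lor \lnot p3 \lor \lnot p2   [double negation]
≡ (p2 \land \lnot p1) \lor \lnot p3 \lor \lnot p2   [simplify]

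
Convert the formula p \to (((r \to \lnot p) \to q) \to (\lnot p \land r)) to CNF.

p \to (((r \to \lnot p) \to q) \to (\lnot p \land r))
≡ \lnot p \lor (((r \to \lnot p) \to q) \to (\lnot p \land r))
≡ \lnot p \lor \lnot ((r \to \lnot p) \to q) \lor (\lnot p \land r)
≡ \lnot p \lor \lnot (\lnot (r \to \lnot p) \lor q) \lor (\lnot p \land r)
≡ \lnot p \lor \lnot (\lnot (\lnot r \lor \lnot p) \lor q) \lor (\lnot p \land r)
≡ \lnot p \lor (\lnot \lnot (\lnot r \lor \lnot p) \land \lnot q) \lor (\lnot p \land r)
≡ \lnot p \lor ((\lnot r \lor \lnot p) \land \lnot q) \lor (\lnot p \land r)
≡ (\lnot p \lor \lnot r \lor \lnot p \lor \lnot p) \land (\lnot p \lor \lnot r \lor \lnot p \lor r) \land (\lnot p \lor \lnot q \lor \lnot p) \land (\lnot p \lor \lnot q \lor r)
≡ (\lnot p \lor \lnot r) \land (\lnot p \lor \lnot q)

(\lnot p \lor \lnot r) \land (\lnot p \lor \lnot q)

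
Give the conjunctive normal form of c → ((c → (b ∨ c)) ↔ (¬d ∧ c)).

¬c ∨ ¬d

c → ((c → (b ∨ c)) ↔ (¬d ∧ c))
≡ ¬c ∨ ((c → (b ∨ c)) ↔ (¬d ∧ c))   — eliminate →
≡ ¬c ∨ (((c → (b ∨ c)) → (¬d ∧ c)) ∧ ((¬d ∧ c) → (c → (b ∨ c))))   — eliminate ↔
≡ ¬c ∨ ((¬(c → (b ∨ c)) ∨ (¬d ∧ c)) ∧ ((¬d ∧ c) → (c → (b ∨ c))))   — eliminate →
≡ ¬c ∨ ((¬(¬c ∨ b ∨ c) ∨ (¬d ∧ c)) ∧ ((¬d ∧ c) → (c → (b ∨ c))))   — eliminate →
≡ ¬c ∨ ((¬(¬c ∨ b ∨ c) ∨ (¬d ∧ c)) ∧ (¬(¬d ∧ c) ∨ (c → (b ∨ c))))   — eliminate →
≡ ¬c ∨ ((¬(¬c ∨ b ∨ c) ∨ (¬d ∧ c)) ∧ (¬(¬d ∧ c) ∨ ¬c ∨ b ∨ c))   — eliminate →
≡ ¬c ∨ (((¬¬c ∧ ¬b ∧ ¬c) ∨ (¬d ∧ c)) ∧ (¬(¬d ∧ c) ∨ ¬c ∨ b ∨ c))   — De Morgan
≡ ¬c ∨ (((c ∧ ¬b ∧ ¬c) ∨ (¬d ∧ c)) ∧ (¬(¬d ∧ c) ∨ ¬c ∨ b ∨ c))   — double negation
≡ ¬c ∨ (((c ∧ ¬b ∧ ¬c) ∨ (¬d ∧ c)) ∧ (¬¬d ∨ ¬c ∨ ¬c ∨ b ∨ c))   — De Morgan
≡ ¬c ∨ (((c ∧ ¬b ∧ ¬c) ∨ (¬d ∧ c)) ∧ (d ∨ ¬c ∨ ¬c ∨ b ∨ c))   — double negation
≡ (¬c ∨ c ∨ ¬d) ∧ (¬c ∨ c ∨ c) ∧ (¬c ∨ ¬b ∨ ¬d) ∧ (¬c ∨ ¬b ∨ c) ∧ (¬c ∨ ¬c ∨ ¬d) ∧ (¬c ∨ ¬c ∨ c) ∧ (¬c ∨ d ∨ ¬c ∨ ¬c ∨ b ∨ c)   — distribute ∨ over ∧
≡ ¬c ∨ ¬d   — simplify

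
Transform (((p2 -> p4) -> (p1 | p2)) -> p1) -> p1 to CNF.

(((p2 -> p4) -> (p1 | p2)) -> p1) -> p1
⇔ ~(((p2 -> p4) -> (p1 | p2)) -> p1) | p1   — eliminate ->
⇔ ~(~((p2 -> p4) -> (p1 | p2)) | p1) | p1   — eliminate ->
⇔ ~(~(~(p2 -> p4) | p1 | p2) | p1) | p1   — eliminate ->
⇔ ~(~(~(~p2 | p4) | p1 | p2) | p1) | p1   — eliminate ->
⇔ (~~(~(~p2 | p4) | p1 | p2) & ~p1) | p1   — De Morgan
⇔ ((~(~p2 | p4) | p1 | p2) & ~p1) | p1   — double negation
⇔ (((~~p2 & ~p4) | p1 | p2) & ~p1) | p1   — De Morgan
⇔ (((p2 & ~p4) | p1 | p2) & ~p1) | p1   — double negation
⇔ (p2 | p1 | p2 | p1) & (~p4 | p1 | p2 | p1) & (~p1 | p1)   — distribute | over &
⇔ p2 | p1   — simplify

p2 | p1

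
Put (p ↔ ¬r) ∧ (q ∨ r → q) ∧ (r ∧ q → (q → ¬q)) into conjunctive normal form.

(¬p ∨ ¬r) ∧ (r ∨ p) ∧ (¬r ∨ q) ∧ (¬r ∨ ¬q)

(p ↔ ¬r) ∧ (q ∨ r → q) ∧ (r ∧ q → (q → ¬q))
≡ (p → ¬r) ∧ (¬r → p) ∧ (q ∨ r → q) ∧ (r ∧ q → (q → ¬q))   — eliminate ↔
≡ (¬p ∨ ¬r) ∧ (¬r → p) ∧ (q ∨ r → q) ∧ (r ∧ q → (q → ¬q))   — eliminate →
≡ (¬p ∨ ¬r) ∧ (¬¬r ∨ p) ∧ (q ∨ r → q) ∧ (r ∧ q → (q → ¬q))   — eliminate →
≡ (¬p ∨ ¬r) ∧ (¬¬r ∨ p) ∧ (¬(q ∨ r) ∨ q) ∧ (r ∧ q → (q → ¬q))   — eliminate →
≡ (¬p ∨ ¬r) ∧ (¬¬r ∨ p) ∧ (¬(q ∨ r) ∨ q) ∧ (¬(r ∧ q) ∨ (q → ¬q))   — eliminate →
≡ (¬p ∨ ¬r) ∧ (¬¬r ∨ p) ∧ (¬(q ∨ r) ∨ q) ∧ (¬(r ∧ q) ∨ ¬q ∨ ¬q)   — eliminate →
≡ (¬p ∨ ¬r) ∧ (r ∨ p) ∧ (¬(q ∨ r) ∨ q) ∧ (¬(r ∧ q) ∨ ¬q ∨ ¬q)   — double negation
≡ (¬p ∨ ¬r) ∧ (r ∨ p) ∧ (¬q ∧ ¬r ∨ q) ∧ (¬(r ∧ q) ∨ ¬q ∨ ¬q)   — De Morgan
≡ (¬p ∨ ¬r) ∧ (r ∨ p) ∧ (¬q ∧ ¬r ∨ q) ∧ (¬r ∨ ¬q ∨ ¬q ∨ ¬q)   — De Morgan
≡ (¬p ∨ ¬r) ∧ (r ∨ p) ∧ (¬q ∨ q) ∧ (¬r ∨ q) ∧ (¬r ∨ ¬q ∨ ¬q ∨ ¬q)   — distribute ∨ over ∧
≡ (¬p ∨ ¬r) ∧ (r ∨ p) ∧ (¬r ∨ q) ∧ (¬r ∨ ¬q)   — simplify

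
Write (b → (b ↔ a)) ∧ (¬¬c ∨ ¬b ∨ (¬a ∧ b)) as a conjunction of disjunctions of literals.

(b → (b ↔ a)) ∧ (¬¬c ∨ ¬b ∨ (¬a ∧ b))
⇔ (¬b ∨ (b ↔ a)) ∧ (¬¬c ∨ ¬b ∨ (¬a ∧ b))   — eliminate →
⇔ (¬b ∨ ((b → a) ∧ (a → b))) ∧ (¬¬c ∨ ¬b ∨ (¬a ∧ b))   — eliminate ↔
⇔ (¬b ∨ ((¬b ∨ a) ∧ (a → b))) ∧ (¬¬c ∨ ¬b ∨ (¬a ∧ b))   — eliminate →
⇔ (¬b ∨ ((¬b ∨ a) ∧ (¬a ∨ b))) ∧ (¬¬c ∨ ¬b ∨ (¬a ∧ b))   — eliminate →
⇔ (¬b ∨ ((¬b ∨ a) ∧ (¬a ∨ b))) ∧ (c ∨ ¬b ∨ (¬a ∧ b))   — double negation
⇔ (¬b ∨ ¬b ∨ a) ∧ (¬b ∨ ¬a ∨ b) ∧ (c ∨ ¬b ∨ ¬a) ∧ (c ∨ ¬b ∨ b)   — distribute ∨ over ∧
⇔ (¬b ∨ a) ∧ (c ∨ ¬b ∨ ¬a)   — simplify

(¬b ∨ a) ∧ (c ∨ ¬b ∨ ¬a)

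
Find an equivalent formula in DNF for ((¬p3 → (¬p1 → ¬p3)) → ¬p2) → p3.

((¬p3 → (¬p1 → ¬p3)) → ¬p2) → p3
≡ ¬((¬p3 → (¬p1 → ¬p3)) → ¬p2) ∨ p3   (eliminate →)
≡ ¬(¬(¬p3 → (¬p1 → ¬p3)) ∨ ¬p2) ∨ p3   (eliminate →)
≡ ¬(¬(¬¬p3 ∨ (¬p1 → ¬p3)) ∨ ¬p2) ∨ p3   (eliminate →)
≡ ¬(¬(¬¬p3 ∨ ¬¬p1 ∨ ¬p3) ∨ ¬p2) ∨ p3   (eliminate →)
≡ ¬¬(¬¬p3 ∨ ¬¬p1 ∨ ¬p3) ∧ ¬¬p2 ∨ p3   (De Morgan)
≡ (¬¬p3 ∨ ¬¬p1 ∨ ¬p3) ∧ ¬¬p2 ∨ p3   (double negation)
≡ (p3 ∨ ¬¬p1 ∨ ¬p3) ∧ ¬¬p2 ∨ p3   (double negation)
≡ (p3 ∨ p1 ∨ ¬p3) ∧ ¬¬p2 ∨ p3   (double negation)
≡ (p3 ∨ p1 ∨ ¬p3) ∧ p2 ∨ p3   (double negation)
≡ p3 ∧ p2 ∨ p1 ∧ p2 ∨ ¬p3 ∧ p2 ∨ p3   (distribute ∧ over ∨)
≡ p1 ∧ p2 ∨ ¬p3 ∧ p2 ∨ p3   (simplify)

p1 ∧ p2 ∨ ¬p3 ∧ p2 ∨ p3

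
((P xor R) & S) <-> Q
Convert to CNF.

((P xor R) & S) <-> Q
≡ (((P xor R) & S) -> Q) & (Q -> ((P xor R) & S))
≡ (~((P xor R) & S) | Q) & (Q -> ((P xor R) & S))
≡ (~((P | R) & ~(P & R) & S) | Q) & (Q -> ((P xor R) & S))
≡ (~((P | R) & ~(P & R) & S) | Q) & (~Q | ((P xor R) & S))
≡ (~((P | R) & ~(P & R) & S) | Q) & (~Q | ((P | R) & ~(P & R) & S))
≡ (~(P | R) | ~~(P & R) | ~S | Q) & (~Q | ((P | R) & ~(P & R) & S))
≡ ((~P & ~R) | ~~(P & R) | ~S | Q) & (~Q | ((P | R) & ~(P & R) & S))
≡ ((~P & ~R) | (P & R) | ~S | Q) & (~Q | ((P | R) & ~(P & R) & S))
≡ ((~P & ~R) | (P & R) | ~S | Q) & (~Q | ((P | R) & (~P | ~R) & S))
≡ (~P | P | ~S | Q) & (~P | R | ~S | Q) & (~R | P | ~S | Q) & (~R | R | ~S | Q) & (~Q | P | R) & (~Q | ~P | ~R) & (~Q | S)
≡ (~P | R | ~S | Q) & (~R | P | ~S | Q) & (~Q | P | R) & (~Q | ~P | ~R) & (~Q | S)

(~P | R | ~S | Q) & (~R | P | ~S | Q) & (~Q | P | R) & (~Q | ~P | ~R) & (~Q | S)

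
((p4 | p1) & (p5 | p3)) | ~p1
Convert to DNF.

((p4 | p1) & (p5 | p3)) | ~p1
= (p4 & p5) | (p4 & p3) | (p1 & p5) | (p1 & p3) | ~p1   — distribute & over |

(p4 & p5) | (p4 & p3) | (p1 & p5) | (p1 & p3) | ~p1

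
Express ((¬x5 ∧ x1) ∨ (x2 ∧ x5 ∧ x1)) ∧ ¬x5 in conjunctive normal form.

((¬x5 ∧ x1) ∨ (x2 ∧ x5 ∧ x1)) ∧ ¬x5
⇔ (¬x5 ∨ x2) ∧ (¬x5 ∨ x5) ∧ (¬x5 ∨ x1) ∧ (x1 ∨ x2) ∧ (x1 ∨ x5) ∧ (x1 ∨ x1) ∧ ¬x5   [distribute ∨ over ∧]
⇔ x1 ∧ ¬x5   [simplify]

x1 ∧ ¬x5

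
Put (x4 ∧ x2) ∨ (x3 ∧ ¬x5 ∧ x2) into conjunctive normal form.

(x4 ∧ x2) ∨ (x3 ∧ ¬x5 ∧ x2)
= (x4 ∨ x3) ∧ (x4 ∨ ¬x5) ∧ (x4 ∨ x2) ∧ (x2 ∨ x3) ∧ (x2 ∨ ¬x5) ∧ (x2 ∨ x2)   [distribute ∨ over ∧]
= (x4 ∨ x3) ∧ (x4 ∨ ¬x5) ∧ x2   [simplify]

(x4 ∨ x3) ∧ (x4 ∨ ¬x5) ∧ x2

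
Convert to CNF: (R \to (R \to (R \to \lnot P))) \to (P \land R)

(R \to (R \to (R \to \lnot P))) \to (P \land R)
⇔ \lnot (R \to (R \to (R \to \lnot P))) \lor (P \land R)   [eliminate \to]
⇔ \lnot (\lnot R \lor (R \to (R \to \lnot P))) \lor (P \land R)   [eliminate \to]
⇔ \lnot (\lnot R \lor \lnot R \lor (R \to \lnot P)) \lor (P \land R)   [eliminate \to]
⇔ \lnot (\lnot R \lor \lnot R \lor \lnot R \lor \lnot P) \lor (P \land R)   [eliminate \to]
⇔ (\lnot \lnot R \land \lnot \lnot R \land \lnot \lnot R \land \lnot \lnot P) \lor (P \land R)   [De Morgan]
⇔ (R \land \lnot \lnot R \land \lnot \lnot R \land \lnot \lnot P) \lor (P \land R)   [double negation]
⇔ (R \land R \land \lnot \lnot R \land \lnot \lnot P) \lor (P \land R)   [double negation]
⇔ (R \land R \land R \land \lnot \lnot P) \lor (P \land R)   [double negation]
⇔ (R \land R \land R \land P) \lor (P \land R)   [double negation]
⇔ (R \lor P) \land (R \lor R) \land (R \lor P) \land (R \lor R) \land (R \lor P) \land (R \lor R) \land (P \lor P) \land (P \lor R)   [distribute \lor over \land]
⇔ R \land P   [simplify]

R \land P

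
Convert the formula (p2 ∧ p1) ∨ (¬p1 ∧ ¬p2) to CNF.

(p2 ∨ ¬p1) ∧ (p1 ∨ ¬p2)

(p2 ∧ p1) ∨ (¬p1 ∧ ¬p2)
≡ (p2 ∨ ¬p1) ∧ (p2 ∨ ¬p2) ∧ (p1 ∨ ¬p1) ∧ (p1 ∨ ¬p2)   [distribute ∨ over ∧]
≡ (p2 ∨ ¬p1) ∧ (p1 ∨ ¬p2)   [simplify]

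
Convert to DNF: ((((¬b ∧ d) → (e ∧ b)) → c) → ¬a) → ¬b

((((¬b ∧ d) → (e ∧ b)) → c) → ¬a) → ¬b
= ¬((((¬b ∧ d) → (e ∧ b)) → c) → ¬a) ∨ ¬b   [eliminate →]
= ¬(¬(((¬b ∧ d) → (e ∧ b)) → c) ∨ ¬a) ∨ ¬b   [eliminate →]
= ¬(¬(¬((¬b ∧ d) → (e ∧ b)) ∨ c) ∨ ¬a) ∨ ¬b   [eliminate →]
= ¬(¬(¬(¬(¬b ∧ d) ∨ (e ∧ b)) ∨ c) ∨ ¬a) ∨ ¬b   [eliminate →]
= (¬¬(¬(¬(¬b ∧ d) ∨ (e ∧ b)) ∨ c) ∧ ¬¬a) ∨ ¬b   [De Morgan]
= ((¬(¬(¬b ∧ d) ∨ (e ∧ b)) ∨ c) ∧ ¬¬a) ∨ ¬b   [double negation]
= (((¬¬(¬b ∧ d) ∧ ¬(e ∧ b)) ∨ c) ∧ ¬¬a) ∨ ¬b   [De Morgan]
= (((¬b ∧ d ∧ ¬(e ∧ b)) ∨ c) ∧ ¬¬a) ∨ ¬b   [double negation]
= (((¬b ∧ d ∧ (¬e ∨ ¬b)) ∨ c) ∧ ¬¬a) ∨ ¬b   [De Morgan]
= (((¬b ∧ d ∧ (¬e ∨ ¬b)) ∨ c) ∧ a) ∨ ¬b   [double negation]
= (¬b ∧ d ∧ ¬e ∧ a) ∨ (¬b ∧ d ∧ ¬b ∧ a) ∨ (c ∧ a) ∨ ¬b   [distribute ∧ over ∨]
= (c ∧ a) ∨ ¬b   [simplify]

(c ∧ a) ∨ ¬b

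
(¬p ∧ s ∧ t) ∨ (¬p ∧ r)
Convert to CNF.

¬p ∧ (s ∨ r) ∧ (t ∨ r)

(¬p ∧ s ∧ t) ∨ (¬p ∧ r)
≡ (¬p ∨ ¬p) ∧ (¬p ∨ r) ∧ (s ∨ ¬p) ∧ (s ∨ r) ∧ (t ∨ ¬p) ∧ (t ∨ r)   [distribute ∨ over ∧]
≡ ¬p ∧ (s ∨ r) ∧ (t ∨ r)   [simplify]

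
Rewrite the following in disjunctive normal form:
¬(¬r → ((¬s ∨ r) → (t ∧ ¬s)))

¬(¬r → ((¬s ∨ r) → (t ∧ ¬s)))
≡ ¬(¬¬r ∨ ((¬s ∨ r) → (t ∧ ¬s)))   [eliminate →]
≡ ¬(¬¬r ∨ ¬(¬s ∨ r) ∨ (t ∧ ¬s))   [eliminate →]
≡ ¬¬¬r ∧ ¬¬(¬s ∨ r) ∧ ¬(t ∧ ¬s)   [De Morgan]
≡ ¬r ∧ ¬¬(¬s ∨ r) ∧ ¬(t ∧ ¬s)   [double negation]
≡ ¬r ∧ (¬s ∨ r) ∧ ¬(t ∧ ¬s)   [double negation]
≡ ¬r ∧ (¬s ∨ r) ∧ (¬t ∨ ¬¬s)   [De Morgan]
≡ ¬r ∧ (¬s ∨ r) ∧ (¬t ∨ s)   [double negation]
≡ (¬r ∧ ¬s ∧ ¬t) ∨ (¬r ∧ ¬s ∧ s) ∨ (¬r ∧ r ∧ ¬t) ∨ (¬r ∧ r ∧ s)   [distribute ∧ over ∨]
≡ ¬r ∧ ¬s ∧ ¬t   [simplify]

¬r ∧ ¬s ∧ ¬t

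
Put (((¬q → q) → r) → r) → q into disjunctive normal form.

(¬q ∧ ¬r) ∨ q

(((¬q → q) → r) → r) → q
= ¬(((¬q → q) → r) → r) ∨ q   [eliminate →]
= ¬(¬((¬q → q) → r) ∨ r) ∨ q   [eliminate →]
= ¬(¬(¬(¬q → q) ∨ r) ∨ r) ∨ q   [eliminate →]
= ¬(¬(¬(¬¬q ∨ q) ∨ r) ∨ r) ∨ q   [eliminate →]
= (¬¬(¬(¬¬q ∨ q) ∨ r) ∧ ¬r) ∨ q   [De Morgan]
= ((¬(¬¬q ∨ q) ∨ r) ∧ ¬r) ∨ q   [double negation]
= (((¬¬¬q ∧ ¬q) ∨ r) ∧ ¬r) ∨ q   [De Morgan]
= (((¬q ∧ ¬q) ∨ r) ∧ ¬r) ∨ q   [double negation]
= (¬q ∧ ¬q ∧ ¬r) ∨ (r ∧ ¬r) ∨ q   [distribute ∧ over ∨]
= (¬q ∧ ¬r) ∨ q   [simplify]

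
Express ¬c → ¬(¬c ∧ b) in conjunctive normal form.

c ∨ ¬b

¬c → ¬(¬c ∧ b)
= ¬¬c ∨ ¬(¬c ∧ b)   — eliminate →
= c ∨ ¬(¬c ∧ b)   — double negation
= c ∨ ¬¬c ∨ ¬b   — De Morgan
= c ∨ c ∨ ¬b   — double negation
= c ∨ ¬b   — simplify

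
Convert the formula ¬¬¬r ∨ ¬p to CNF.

¬¬¬r ∨ ¬p
≡ ¬r ∨ ¬p   (double negation)

¬r ∨ ¬p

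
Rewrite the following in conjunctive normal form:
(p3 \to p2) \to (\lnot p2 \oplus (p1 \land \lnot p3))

(p3 \to p2) \to (\lnot p2 \oplus (p1 \land \lnot p3))
≡ \lnot (p3 \to p2) \lor (\lnot p2 \oplus (p1 \land \lnot p3))   [eliminate \to]
≡ \lnot (\lnot p3 \lor p2) \lor (\lnot p2 \oplus (p1 \land \lnot p3))   [eliminate \to]
≡ \lnot (\lnot p3 \lor p2) \lor ((\lnot p2 \lor (p1 \land \lnot p3)) \land \lnot (\lnot p2 \land p1 \land \lnot p3))   [expand \oplus]
≡ (\lnot \lnot p3 \land \lnot p2) \lor ((\lnot p2 \lor (p1 \land \lnot p3)) \land \lnot (\lnot p2 \land p1 \land \lnot p3))   [De Morgan]
≡ (p3 \land \lnot p2) \lor ((\lnot p2 \lor (p1 \land \lnot p3)) \land \lnot (\lnot p2 \land p1 \land \lnot p3))   [double negation]
≡ (p3 \land \lnot p2) \lor ((\lnot p2 \lor (p1 \land \lnot p3)) \land (\lnot \lnot p2 \lor \lnot p1 \lor \lnot \lnot p3))   [De Morgan]
≡ (p3 \land \lnot p2) \lor ((\lnot p2 \lor (p1 \land \lnot p3)) \land (p2 \lor \lnot p1 \lor \lnot \lnot p3))   [double negation]
≡ (p3 \land \lnot p2) \lor ((\lnot p2 \lor (p1 \land \lnot p3)) \land (p2 \lor \lnot p1 \lor p3))   [double negation]
≡ (p3 \lor \lnot p2 \lor p1) \land (p3 \lor \lnot p2 \lor \lnot p3) \land (p3 \lor p2 \lor \lnot p1 \lor p3) \land (\lnot p2 \lor \lnot p2 \lor p1) \land (\lnot p2 \lor \lnot p2 \lor \lnot p3) \land (\lnot p2 \lor p2 \lor \lnot p1 \lor p3)   [distribute \lor over \land]
≡ (p3 \lor p2 \lor \lnot p1) \land (\lnot p2 \lor p1) \land (\lnot p2 \lor \lnot p3)   [simplify]

(p3 \lor p2 \lor \lnot p1) \land (\lnot p2 \lor p1) \land (\lnot p2 \lor \lnot p3)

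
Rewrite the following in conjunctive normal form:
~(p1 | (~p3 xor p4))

~p1 & (p3 | p4) & (~p4 | ~p3)

~(p1 | (~p3 xor p4))
≡ ~(p1 | ((~p3 | p4) & ~(~p3 & p4)))   — expand xor
≡ ~p1 & ~((~p3 | p4) & ~(~p3 & p4))   — De Morgan
≡ ~p1 & (~(~p3 | p4) | ~~(~p3 & p4))   — De Morgan
≡ ~p1 & ((~~p3 & ~p4) | ~~(~p3 & p4))   — De Morgan
≡ ~p1 & ((p3 & ~p4) | ~~(~p3 & p4))   — double negation
≡ ~p1 & ((p3 & ~p4) | (~p3 & p4))   — double negation
≡ ~p1 & (p3 | ~p3) & (p3 | p4) & (~p4 | ~p3) & (~p4 | p4)   — distribute | over &
≡ ~p1 & (p3 | p4) & (~p4 | ~p3)   — simplify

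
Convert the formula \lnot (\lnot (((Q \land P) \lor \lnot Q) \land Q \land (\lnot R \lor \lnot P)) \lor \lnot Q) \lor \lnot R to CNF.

(P \lor \lnot Q \lor \lnot R) \land (Q \lor \lnot R) \land (\lnot R \lor \lnot P)

\lnot (\lnot (((Q \land P) \lor \lnot Q) \land Q \land (\lnot R \lor \lnot P)) \lor \lnot Q) \lor \lnot R
⇔ (\lnot \lnot (((Q \land P) \lor \lnot Q) \land Q \land (\lnot R \lor \lnot P)) \land \lnot \lnot Q) \lor \lnot R
⇔ (((Q \land P) \lor \lnot Q) \land Q \land (\lnot R \lor \lnot P) \land \lnot \lnot Q) \lor \lnot R
⇔ (((Q \land P) \lor \lnot Q) \land Q \land (\lnot R \lor \lnot P) \land Q) \lor \lnot R
⇔ (Q \lor \lnot Q \lor \lnot R) \land (P \lor \lnot Q \lor \lnot R) \land (Q \lor \lnot R) \land (\lnot R \lor \lnot P \lor \lnot R) \land (Q \lor \lnot R)
⇔ (P \lor \lnot Q \lor \lnot R) \land (Q \lor \lnot R) \land (\lnot R \lor \lnot P)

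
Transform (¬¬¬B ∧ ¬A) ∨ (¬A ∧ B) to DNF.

(¬B ∧ ¬A) ∨ (¬A ∧ B)

(¬¬¬B ∧ ¬A) ∨ (¬A ∧ B)
⇔ (¬B ∧ ¬A) ∨ (¬A ∧ B)   [double negation]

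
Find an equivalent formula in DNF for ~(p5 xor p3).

(~p5 & ~p3) | (p3 & p5)

~(p5 xor p3)
≡ ~((p5 & ~p3) | (~p5 & p3))   [expand xor]
≡ ~(p5 & ~p3) & ~(~p5 & p3)   [De Morgan]
≡ (~p5 | ~~p3) & ~(~p5 & p3)   [De Morgan]
≡ (~p5 | p3) & ~(~p5 & p3)   [double negation]
≡ (~p5 | p3) & (~~p5 | ~p3)   [De Morgan]
≡ (~p5 | p3) & (p5 | ~p3)   [double negation]
≡ (~p5 & p5) | (~p5 & ~p3) | (p3 & p5) | (p3 & ~p3)   [distribute & over |]
≡ (~p5 & ~p3) | (p3 & p5)   [simplify]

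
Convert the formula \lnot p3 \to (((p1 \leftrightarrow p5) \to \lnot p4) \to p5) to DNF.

\lnot p3 \to (((p1 \leftrightarrow p5) \to \lnot p4) \to p5)
≡ \lnot \lnot p3 \lor (((p1 \leftrightarrow p5) \to \lnot p4) \to p5)   — eliminate \to
≡ \lnot \lnot p3 \lor \lnot ((p1 \leftrightarrow p5) \to \lnot p4) \lor p5   — eliminate \to
≡ \lnot \lnot p3 \lor \lnot (\lnot (p1 \leftrightarrow p5) \lor \lnot p4) \lor p5   — eliminate \to
≡ \lnot \lnot p3 \lor \lnot (\lnot ((p1 \to p5) \land (p5 \to p1)) \lor \lnot p4) \lor p5   — eliminate \leftrightarrow
≡ \lnot \lnot p3 \lor \lnot (\lnot ((\lnot p1 \lor p5) \land (p5 \to p1)) \lor \lnot p4) \lor p5   — eliminate \to
≡ \lnot \lnot p3 \lor \lnot (\lnot ((\lnot p1 \lor p5) \land (\lnot p5 \lor p1)) \lor \lnot p4) \lor p5   — eliminate \to
≡ p3 \lor \lnot (\lnot ((\lnot p1 \lor p5) \land (\lnot p5 \lor p1)) \lor \lnot p4) \lor p5   — double negation
≡ p3 \lor (\lnot \lnot ((\lnot p1 \lor p5) \land (\lnot p5 \lor p1)) \land \lnot \lnot p4) \lor p5   — De Morgan
≡ p3 \lor ((\lnot p1 \lor p5) \land (\lnot p5 \lor p1) \land \lnot \lnot p4) \lor p5   — double negation
≡ p3 \lor ((\lnot p1 \lor p5) \land (\lnot p5 \lor p1) \land p4) \lor p5   — double negation
≡ p3 \lor (\lnot p1 \land \lnot p5 \land p4) \lor (\lnot p1 \land p1 \land p4) \lor (p5 \land \lnot p5 \land p4) \lor (p5 \land p1 \land p4) \lor p5   — distribute \land over \lor
≡ p3 \lor (\lnot p1 \land \lnot p5 \land p4) \lor p5   — simplify

p3 \lor (\lnot p1 \land \lnot p5 \land p4) \lor p5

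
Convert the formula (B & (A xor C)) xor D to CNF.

(B & (A xor C)) xor D
≡ ((B & (A xor C)) | D) & ~(B & (A xor C) & D)   [expand xor]
≡ ((B & (A | C) & ~(A & C)) | D) & ~(B & (A xor C) & D)   [expand xor]
≡ ((B & (A | C) & ~(A & C)) | D) & ~(B & (A | C) & ~(A & C) & D)   [expand xor]
≡ ((B & (A | C) & (~A | ~C)) | D) & ~(B & (A | C) & ~(A & C) & D)   [De Morgan]
≡ ((B & (A | C) & (~A | ~C)) | D) & (~B | ~(A | C) | ~~(A & C) | ~D)   [De Morgan]
≡ ((B & (A | C) & (~A | ~C)) | D) & (~B | (~A & ~C) | ~~(A & C) | ~D)   [De Morgan]
≡ ((B & (A | C) & (~A | ~C)) | D) & (~B | (~A & ~C) | (A & C) | ~D)   [double negation]
≡ (B | D) & (A | C | D) & (~A | ~C | D) & (~B | ~A | A | ~D) & (~B | ~A | C | ~D) & (~B | ~C | A | ~D) & (~B | ~C | C | ~D)   [distribute | over &]
≡ (B | D) & (A | C | D) & (~A | ~C | D) & (~B | ~A | C | ~D) & (~B | ~C | A | ~D)   [simplify]

(B | D) & (A | C | D) & (~A | ~C | D) & (~B | ~A | C | ~D) & (~B | ~C | A | ~D)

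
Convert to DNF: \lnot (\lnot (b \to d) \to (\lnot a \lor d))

b \land \lnot d \land a

\lnot (\lnot (b \to d) \to (\lnot a \lor d))
≡ \lnot (\lnot \lnot (b \to d) \lor \lnot a \lor d)
≡ \lnot (\lnot \lnot (\lnot b \lor d) \lor \lnot a \lor d)
≡ \lnot \lnot \lnot (\lnot b \lor d) \land \lnot \lnot a \land \lnot d
≡ \lnot (\lnot b \lor d) \land \lnot \lnot a \land \lnot d
≡ \lnot \lnot b \land \lnot d \land \lnot \lnot a \land \lnot d
≡ b \land \lnot d \land \lnot \lnot a \land \lnot d
≡ b \land \lnot d \land a \land \lnot d
≡ b \land \lnot d \land a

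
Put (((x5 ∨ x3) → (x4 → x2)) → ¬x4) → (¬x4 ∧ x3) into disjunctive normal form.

(((x5 ∨ x3) → (x4 → x2)) → ¬x4) → (¬x4 ∧ x3)
≡ ¬(((x5 ∨ x3) → (x4 → x2)) → ¬x4) ∨ (¬x4 ∧ x3)
≡ ¬(¬((x5 ∨ x3) → (x4 → x2)) ∨ ¬x4) ∨ (¬x4 ∧ x3)
≡ ¬(¬(¬(x5 ∨ x3) ∨ (x4 → x2)) ∨ ¬x4) ∨ (¬x4 ∧ x3)
≡ ¬(¬(¬(x5 ∨ x3) ∨ ¬x4 ∨ x2) ∨ ¬x4) ∨ (¬x4 ∧ x3)
≡ (¬¬(¬(x5 ∨ x3) ∨ ¬x4 ∨ x2) ∧ ¬¬x4) ∨ (¬x4 ∧ x3)
≡ ((¬(x5 ∨ x3) ∨ ¬x4 ∨ x2) ∧ ¬¬x4) ∨ (¬x4 ∧ x3)
≡ (((¬x5 ∧ ¬x3) ∨ ¬x4 ∨ x2) ∧ ¬¬x4) ∨ (¬x4 ∧ x3)
≡ (((¬x5 ∧ ¬x3) ∨ ¬x4 ∨ x2) ∧ x4) ∨ (¬x4 ∧ x3)
≡ (¬x5 ∧ ¬x3 ∧ x4) ∨ (¬x4 ∧ x4) ∨ (x2 ∧ x4) ∨ (¬x4 ∧ x3)
≡ (¬x5 ∧ ¬x3 ∧ x4) ∨ (x2 ∧ x4) ∨ (¬x4 ∧ x3)

(¬x5 ∧ ¬x3 ∧ x4) ∨ (x2 ∧ x4) ∨ (¬x4 ∧ x3)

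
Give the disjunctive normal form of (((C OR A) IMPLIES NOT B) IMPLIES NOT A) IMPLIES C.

(NOT B AND A) OR C

(((C OR A) IMPLIES NOT B) IMPLIES NOT A) IMPLIES C
≡ NOT (((C OR A) IMPLIES NOT B) IMPLIES NOT A) OR C
≡ NOT (NOT ((C OR A) IMPLIES NOT B) OR NOT A) OR C
≡ NOT (NOT (NOT (C OR A) OR NOT B) OR NOT A) OR C
≡ (NOT NOT (NOT (C OR A) OR NOT B) AND NOT NOT A) OR C
≡ ((NOT (C OR A) OR NOT B) AND NOT NOT A) OR C
≡ (((NOT C AND NOT A) OR NOT B) AND NOT NOT A) OR C
≡ (((NOT C AND NOT A) OR NOT B) AND A) OR C
≡ (NOT C AND NOT A AND A) OR (NOT B AND A) OR C
≡ (NOT B AND A) OR C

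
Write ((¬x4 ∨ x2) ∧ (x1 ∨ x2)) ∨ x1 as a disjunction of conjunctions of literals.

x2 ∨ x1

((¬x4 ∨ x2) ∧ (x1 ∨ x2)) ∨ x1
≡ (¬x4 ∧ x1) ∨ (¬x4 ∧ x2) ∨ (x2 ∧ x1) ∨ (x2 ∧ x2) ∨ x1   (distribute ∧ over ∨)
≡ x2 ∨ x1   (simplify)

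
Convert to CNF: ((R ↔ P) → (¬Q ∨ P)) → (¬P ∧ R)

((R ↔ P) → (¬Q ∨ P)) → (¬P ∧ R)
= ¬((R ↔ P) → (¬Q ∨ P)) ∨ (¬P ∧ R)   [eliminate →]
= ¬(¬(R ↔ P) ∨ ¬Q ∨ P) ∨ (¬P ∧ R)   [eliminate →]
= ¬(¬((R → P) ∧ (P → R)) ∨ ¬Q ∨ P) ∨ (¬P ∧ R)   [eliminate ↔]
= ¬(¬((¬R ∨ P) ∧ (P → R)) ∨ ¬Q ∨ P) ∨ (¬P ∧ R)   [eliminate →]
= ¬(¬((¬R ∨ P) ∧ (¬P ∨ R)) ∨ ¬Q ∨ P) ∨ (¬P ∧ R)   [eliminate →]
= (¬¬((¬R ∨ P) ∧ (¬P ∨ R)) ∧ ¬¬Q ∧ ¬P) ∨ (¬P ∧ R)   [De Morgan]
= ((¬R ∨ P) ∧ (¬P ∨ R) ∧ ¬¬Q ∧ ¬P) ∨ (¬P ∧ R)   [double negation]
= ((¬R ∨ P) ∧ (¬P ∨ R) ∧ Q ∧ ¬P) ∨ (¬P ∧ R)   [double negation]
= (¬R ∨ P ∨ ¬P) ∧ (¬R ∨ P ∨ R) ∧ (¬P ∨ R ∨ ¬P) ∧ (¬P ∨ R ∨ R) ∧ (Q ∨ ¬P) ∧ (Q ∨ R) ∧ (¬P ∨ ¬P) ∧ (¬P ∨ R)   [distribute ∨ over ∧]
= (Q ∨ R) ∧ ¬P   [simplify]

(Q ∨ R) ∧ ¬P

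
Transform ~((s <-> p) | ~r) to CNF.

~((s <-> p) | ~r)
⇔ ~(((s -> p) & (p -> s)) | ~r)   — eliminate <->
⇔ ~(((~s | p) & (p -> s)) | ~r)   — eliminate ->
⇔ ~(((~s | p) & (~p | s)) | ~r)   — eliminate ->
⇔ ~((~s | p) & (~p | s)) & ~~r   — De Morgan
⇔ (~(~s | p) | ~(~p | s)) & ~~r   — De Morgan
⇔ ((~~s & ~p) | ~(~p | s)) & ~~r   — De Morgan
⇔ ((s & ~p) | ~(~p | s)) & ~~r   — double negation
⇔ ((s & ~p) | (~~p & ~s)) & ~~r   — De Morgan
⇔ ((s & ~p) | (p & ~s)) & ~~r   — double negation
⇔ ((s & ~p) | (p & ~s)) & r   — double negation
⇔ (s | p) & (s | ~s) & (~p | p) & (~p | ~s) & r   — distribute | over &
⇔ (s | p) & (~p | ~s) & r   — simplify

(s | p) & (~p | ~s) & r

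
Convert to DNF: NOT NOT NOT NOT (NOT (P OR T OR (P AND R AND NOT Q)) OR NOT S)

NOT NOT NOT NOT (NOT (P OR T OR (P AND R AND NOT Q)) OR NOT S)
≡ NOT NOT (NOT (P OR T OR (P AND R AND NOT Q)) OR NOT S)   — double negation
≡ NOT (P OR T OR (P AND R AND NOT Q)) OR NOT S   — double negation
≡ (NOT P AND NOT T AND NOT (P AND R AND NOT Q)) OR NOT S   — De Morgan
≡ (NOT P AND NOT T AND (NOT P OR NOT R OR NOT NOT Q)) OR NOT S   — De Morgan
≡ (NOT P AND NOT T AND (NOT P OR NOT R OR Q)) OR NOT S   — double negation
≡ (NOT P AND NOT T AND NOT P) OR (NOT P AND NOT T AND NOT R) OR (NOT P AND NOT T AND Q) OR NOT S   — distribute AND over OR
≡ (NOT P AND NOT T) OR NOT S   — simplify

(NOT P AND NOT T) OR NOT S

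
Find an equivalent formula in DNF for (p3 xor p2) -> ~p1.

(p3 xor p2) -> ~p1
= ~(p3 xor p2) | ~p1   — eliminate ->
= ~((p3 & ~p2) | (~p3 & p2)) | ~p1   — expand xor
= (~(p3 & ~p2) & ~(~p3 & p2)) | ~p1   — De Morgan
= ((~p3 | ~~p2) & ~(~p3 & p2)) | ~p1   — De Morgan
= ((~p3 | p2) & ~(~p3 & p2)) | ~p1   — double negation
= ((~p3 | p2) & (~~p3 | ~p2)) | ~p1   — De Morgan
= ((~p3 | p2) & (p3 | ~p2)) | ~p1   — double negation
= (~p3 & p3) | (~p3 & ~p2) | (p2 & p3) | (p2 & ~p2) | ~p1   — distribute & over |
= (~p3 & ~p2) | (p2 & p3) | ~p1   — simplify

(~p3 & ~p2) | (p2 & p3) | ~p1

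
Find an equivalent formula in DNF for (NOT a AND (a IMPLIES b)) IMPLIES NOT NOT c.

a OR c

(NOT a AND (a IMPLIES b)) IMPLIES NOT NOT c
= NOT (NOT a AND (a IMPLIES b)) OR NOT NOT c   [eliminate IMPLIES]
= NOT (NOT a AND (NOT a OR b)) OR NOT NOT c   [eliminate IMPLIES]
= NOT NOT a OR NOT (NOT a OR b) OR NOT NOT c   [De Morgan]
= a OR NOT (NOT a OR b) OR NOT NOT c   [double negation]
= a OR (NOT NOT a AND NOT b) OR NOT NOT c   [De Morgan]
= a OR (a AND NOT b) OR NOT NOT c   [double negation]
= a OR (a AND NOT b) OR c   [double negation]
= a OR c   [simplify]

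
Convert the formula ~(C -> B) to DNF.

~(C -> B)
≡ ~(~C | B)   — eliminate ->
≡ ~~C & ~B   — De Morgan
≡ C & ~B   — double negation

C & ~B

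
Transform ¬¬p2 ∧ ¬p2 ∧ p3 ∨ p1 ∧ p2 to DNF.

¬¬p2 ∧ ¬p2 ∧ p3 ∨ p1 ∧ p2
≡ p2 ∧ ¬p2 ∧ p3 ∨ p1 ∧ p2   [double negation]
≡ p1 ∧ p2   [simplify]

p1 ∧ p2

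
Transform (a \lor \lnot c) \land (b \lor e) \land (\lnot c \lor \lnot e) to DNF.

(a \land b \land \lnot e) \lor (\lnot c \land b) \lor (\lnot c \land e)

(a \lor \lnot c) \land (b \lor e) \land (\lnot c \lor \lnot e)
≡ (a \land b \land \lnot c) \lor (a \land b \land \lnot e) \lor (a \land e \land \lnot c) \lor (a \land e \land \lnot e) \lor (\lnot c \land b \land \lnot c) \lor (\lnot c \land b \land \lnot e) \lor (\lnot c \land e \land \lnot c) \lor (\lnot c \land e \land \lnot e)   (distribute \land over \lor)
≡ (a \land b \land \lnot e) \lor (\lnot c \land b) \lor (\lnot c \land e)   (simplify)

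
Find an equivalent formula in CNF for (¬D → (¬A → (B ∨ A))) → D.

(¬A ∨ D) ∧ (¬B ∨ D)

(¬D → (¬A → (B ∨ A))) → D
⇔ ¬(¬D → (¬A → (B ∨ A))) ∨ D   [eliminate →]
⇔ ¬(¬¬D ∨ (¬A → (B ∨ A))) ∨ D   [eliminate →]
⇔ ¬(¬¬D ∨ ¬¬A ∨ B ∨ A) ∨ D   [eliminate →]
⇔ (¬¬¬D ∧ ¬¬¬A ∧ ¬B ∧ ¬A) ∨ D   [De Morgan]
⇔ (¬D ∧ ¬¬¬A ∧ ¬B ∧ ¬A) ∨ D   [double negation]
⇔ (¬D ∧ ¬A ∧ ¬B ∧ ¬A) ∨ D   [double negation]
⇔ (¬D ∨ D) ∧ (¬A ∨ D) ∧ (¬B ∨ D) ∧ (¬A ∨ D)   [distribute ∨ over ∧]
⇔ (¬A ∨ D) ∧ (¬B ∨ D)   [simplify]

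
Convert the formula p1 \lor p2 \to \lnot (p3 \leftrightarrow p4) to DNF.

p1 \lor p2 \to \lnot (p3 \leftrightarrow p4)
≡ \lnot (p1 \lor p2) \lor \lnot (p3 \leftrightarrow p4)
≡ \lnot (p1 \lor p2) \lor \lnot ((p3 \to p4) \land (p4 \to p3))
≡ \lnot (p1 \lor p2) \lor \lnot ((\lnot p3 \lor p4) \land (p4 \to p3))
≡ \lnot (p1 \lor p2) \lor \lnot ((\lnot p3 \lor p4) \land (\lnot p4 \lor p3))
≡ \lnot p1 \land \lnot p2 \lor \lnot ((\lnot p3 \lor p4) \land (\lnot p4 \lor p3))
≡ \lnot p1 \land \lnot p2 \lor \lnot (\lnot p3 \lor p4) \lor \lnot (\lnot p4 \lor p3)
≡ \lnot p1 \land \lnot p2 \lor \lnot \lnot p3 \land \lnot p4 \lor \lnot (\lnot p4 \lor p3)
≡ \lnot p1 \land \lnot p2 \lor p3 \land \lnot p4 \lor \lnot (\lnot p4 \lor p3)
≡ \lnot p1 \land \lnot p2 \lor p3 \land \lnot p4 \lor \lnot \lnot p4 \land \lnot p3
≡ \lnot p1 \land \lnot p2 \lor p3 \land \lnot p4 \lor p4 \land \lnot p3

\lnot p1 \land \lnot p2 \lor p3 \land \lnot p4 \lor p4 \land \lnot p3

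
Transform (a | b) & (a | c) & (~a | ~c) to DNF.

(a & ~c) | (b & c & ~a)

(a | b) & (a | c) & (~a | ~c)
= (a & a & ~a) | (a & a & ~c) | (a & c & ~a) | (a & c & ~c) | (b & a & ~a) | (b & a & ~c) | (b & c & ~a) | (b & c & ~c)   (distribute & over |)
= (a & ~c) | (b & c & ~a)   (simplify)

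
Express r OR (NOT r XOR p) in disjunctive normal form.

r OR (NOT r AND NOT p)

r OR (NOT r XOR p)
≡ r OR (NOT r AND NOT p) OR (NOT NOT r AND p)   — expand XOR
≡ r OR (NOT r AND NOT p) OR (r AND p)   — double negation
≡ r OR (NOT r AND NOT p)   — simplify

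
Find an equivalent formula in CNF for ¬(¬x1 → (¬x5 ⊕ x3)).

¬x1 ∧ (x5 ∨ x3) ∧ (¬x3 ∨ ¬x5)

¬(¬x1 → (¬x5 ⊕ x3))
≡ ¬(¬¬x1 ∨ (¬x5 ⊕ x3))   [eliminate →]
≡ ¬(¬¬x1 ∨ ((¬x5 ∨ x3) ∧ ¬(¬x5 ∧ x3)))   [expand ⊕]
≡ ¬¬¬x1 ∧ ¬((¬x5 ∨ x3) ∧ ¬(¬x5 ∧ x3))   [De Morgan]
≡ ¬x1 ∧ ¬((¬x5 ∨ x3) ∧ ¬(¬x5 ∧ x3))   [double negation]
≡ ¬x1 ∧ (¬(¬x5 ∨ x3) ∨ ¬¬(¬x5 ∧ x3))   [De Morgan]
≡ ¬x1 ∧ ((¬¬x5 ∧ ¬x3) ∨ ¬¬(¬x5 ∧ x3))   [De Morgan]
≡ ¬x1 ∧ ((x5 ∧ ¬x3) ∨ ¬¬(¬x5 ∧ x3))   [double negation]
≡ ¬x1 ∧ ((x5 ∧ ¬x3) ∨ (¬x5 ∧ x3))   [double negation]
≡ ¬x1 ∧ (x5 ∨ ¬x5) ∧ (x5 ∨ x3) ∧ (¬x3 ∨ ¬x5) ∧ (¬x3 ∨ x3)   [distribute ∨ over ∧]
≡ ¬x1 ∧ (x5 ∨ x3) ∧ (¬x3 ∨ ¬x5)   [simplify]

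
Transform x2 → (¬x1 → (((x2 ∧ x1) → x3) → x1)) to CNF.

x2 → (¬x1 → (((x2 ∧ x1) → x3) → x1))
⇔ ¬x2 ∨ (¬x1 → (((x2 ∧ x1) → x3) → x1))   [eliminate →]
⇔ ¬x2 ∨ ¬¬x1 ∨ (((x2 ∧ x1) → x3) → x1)   [eliminate →]
⇔ ¬x2 ∨ ¬¬x1 ∨ ¬((x2 ∧ x1) → x3) ∨ x1   [eliminate →]
⇔ ¬x2 ∨ ¬¬x1 ∨ ¬(¬(x2 ∧ x1) ∨ x3) ∨ x1   [eliminate →]
⇔ ¬x2 ∨ x1 ∨ ¬(¬(x2 ∧ x1) ∨ x3) ∨ x1   [double negation]
⇔ ¬x2 ∨ x1 ∨ (¬¬(x2 ∧ x1) ∧ ¬x3) ∨ x1   [De Morgan]
⇔ ¬x2 ∨ x1 ∨ (x2 ∧ x1 ∧ ¬x3) ∨ x1   [double negation]
⇔ (¬x2 ∨ x1 ∨ x2 ∨ x1) ∧ (¬x2 ∨ x1 ∨ x1 ∨ x1) ∧ (¬x2 ∨ x1 ∨ ¬x3 ∨ x1)   [distribute ∨ over ∧]
⇔ ¬x2 ∨ x1   [simplify]

¬x2 ∨ x1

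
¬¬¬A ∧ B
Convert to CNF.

¬A ∧ B

¬¬¬A ∧ B
= ¬A ∧ B   [double negation]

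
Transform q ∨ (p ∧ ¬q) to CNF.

q ∨ (p ∧ ¬q)
≡ (q ∨ p) ∧ (q ∨ ¬q)   [distribute ∨ over ∧]
≡ q ∨ p   [simplify]

q ∨ p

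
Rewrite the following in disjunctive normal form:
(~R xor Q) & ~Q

(~R xor Q) & ~Q
≡ ((~R & ~Q) | (~~R & Q)) & ~Q   [expand xor]
≡ ((~R & ~Q) | (R & Q)) & ~Q   [double negation]
≡ (~R & ~Q & ~Q) | (R & Q & ~Q)   [distribute & over |]
≡ ~R & ~Q   [simplify]

~R & ~Q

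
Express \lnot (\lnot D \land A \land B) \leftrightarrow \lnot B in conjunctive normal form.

\lnot (\lnot D \land A \land B) \leftrightarrow \lnot B
⇔ (\lnot (\lnot D \land A \land B) \to \lnot B) \land (\lnot B \to \lnot (\lnot D \land A \land B))   [eliminate \leftrightarrow]
⇔ (\lnot \lnot (\lnot D \land A \land B) \lor \lnot B) \land (\lnot B \to \lnot (\lnot D \land A \land B))   [eliminate \to]
⇔ (\lnot \lnot (\lnot D \land A \land B) \lor \lnot B) \land (\lnot \lnot B \lor \lnot (\lnot D \land A \land B))   [eliminate \to]
⇔ ((\lnot D \land A \land B) \lor \lnot B) \land (\lnot \lnot B \lor \lnot (\lnot D \land A \land B))   [double negation]
⇔ ((\lnot D \land A \land B) \lor \lnot B) \land (B \lor \lnot (\lnot D \land A \land B))   [double negation]
⇔ ((\lnot D \land A \land B) \lor \lnot B) \land (B \lor \lnot \lnot D \lor \lnot A \lor \lnot B)   [De Morgan]
⇔ ((\lnot D \land A \land B) \lor \lnot B) \land (B \lor D \lor \lnot A \lor \lnot B)   [double negation]
⇔ (\lnot D \lor \lnot B) \land (A \lor \lnot B) \land (B \lor \lnot B) \land (B \lor D \lor \lnot A \lor \lnot B)   [distribute \lor over \land]
⇔ (\lnot D \lor \lnot B) \land (A \lor \lnot B)   [simplify]

(\lnot D \lor \lnot B) \land (A \lor \lnot B)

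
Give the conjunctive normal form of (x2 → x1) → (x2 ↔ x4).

(x2 ∨ ¬x4) ∧ (¬x1 ∨ ¬x2 ∨ x4)

(x2 → x1) → (x2 ↔ x4)
⇔ ¬(x2 → x1) ∨ (x2 ↔ x4)
⇔ ¬(¬x2 ∨ x1) ∨ (x2 ↔ x4)
⇔ ¬(¬x2 ∨ x1) ∨ ((x2 → x4) ∧ (x4 → x2))
⇔ ¬(¬x2 ∨ x1) ∨ ((¬x2 ∨ x4) ∧ (x4 → x2))
⇔ ¬(¬x2 ∨ x1) ∨ ((¬x2 ∨ x4) ∧ (¬x4 ∨ x2))
⇔ (¬¬x2 ∧ ¬x1) ∨ ((¬x2 ∨ x4) ∧ (¬x4 ∨ x2))
⇔ (x2 ∧ ¬x1) ∨ ((¬x2 ∨ x4) ∧ (¬x4 ∨ x2))
⇔ (x2 ∨ ¬x2 ∨ x4) ∧ (x2 ∨ ¬x4 ∨ x2) ∧ (¬x1 ∨ ¬x2 ∨ x4) ∧ (¬x1 ∨ ¬x4 ∨ x2)
⇔ (x2 ∨ ¬x4) ∧ (¬x1 ∨ ¬x2 ∨ x4)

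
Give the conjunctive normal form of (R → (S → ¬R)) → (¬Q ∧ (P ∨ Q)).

(R ∨ ¬Q) ∧ (R ∨ P ∨ Q) ∧ (S ∨ ¬Q) ∧ (S ∨ P ∨ Q)

(R → (S → ¬R)) → (¬Q ∧ (P ∨ Q))
⇔ ¬(R → (S → ¬R)) ∨ (¬Q ∧ (P ∨ Q))   [eliminate →]
⇔ ¬(¬R ∨ (S → ¬R)) ∨ (¬Q ∧ (P ∨ Q))   [eliminate →]
⇔ ¬(¬R ∨ ¬S ∨ ¬R) ∨ (¬Q ∧ (P ∨ Q))   [eliminate →]
⇔ (¬¬R ∧ ¬¬S ∧ ¬¬R) ∨ (¬Q ∧ (P ∨ Q))   [De Morgan]
⇔ (R ∧ ¬¬S ∧ ¬¬R) ∨ (¬Q ∧ (P ∨ Q))   [double negation]
⇔ (R ∧ S ∧ ¬¬R) ∨ (¬Q ∧ (P ∨ Q))   [double negation]
⇔ (R ∧ S ∧ R) ∨ (¬Q ∧ (P ∨ Q))   [double negation]
⇔ (R ∨ ¬Q) ∧ (R ∨ P ∨ Q) ∧ (S ∨ ¬Q) ∧ (S ∨ P ∨ Q) ∧ (R ∨ ¬Q) ∧ (R ∨ P ∨ Q)   [distribute ∨ over ∧]
⇔ (R ∨ ¬Q) ∧ (R ∨ P ∨ Q) ∧ (S ∨ ¬Q) ∧ (S ∨ P ∨ Q)   [simplify]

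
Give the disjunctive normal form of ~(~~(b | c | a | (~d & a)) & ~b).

(~b & ~c & ~a) | b

~(~~(b | c | a | (~d & a)) & ~b)
= ~~~(b | c | a | (~d & a)) | ~~b   [De Morgan]
= ~(b | c | a | (~d & a)) | ~~b   [double negation]
= (~b & ~c & ~a & ~(~d & a)) | ~~b   [De Morgan]
= (~b & ~c & ~a & (~~d | ~a)) | ~~b   [De Morgan]
= (~b & ~c & ~a & (d | ~a)) | ~~b   [double negation]
= (~b & ~c & ~a & (d | ~a)) | b   [double negation]
= (~b & ~c & ~a & d) | (~b & ~c & ~a & ~a) | b   [distribute & over |]
= (~b & ~c & ~a) | b   [simplify]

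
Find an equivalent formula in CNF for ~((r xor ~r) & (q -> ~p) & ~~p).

(~r | q | ~p) & (r | q | ~p)

~((r xor ~r) & (q -> ~p) & ~~p)
≡ ~((r | ~r) & ~(r & ~r) & (q -> ~p) & ~~p)
≡ ~((r | ~r) & ~(r & ~r) & (~q | ~p) & ~~p)
≡ ~(r | ~r) | ~~(r & ~r) | ~(~q | ~p) | ~~~p
≡ (~r & ~~r) | ~~(r & ~r) | ~(~q | ~p) | ~~~p
≡ (~r & r) | ~~(r & ~r) | ~(~q | ~p) | ~~~p
≡ (~r & r) | (r & ~r) | ~(~q | ~p) | ~~~p
≡ (~r & r) | (r & ~r) | (~~q & ~~p) | ~~~p
≡ (~r & r) | (r & ~r) | (q & ~~p) | ~~~p
≡ (~r & r) | (r & ~r) | (q & p) | ~~~p
≡ (~r & r) | (r & ~r) | (q & p) | ~p
≡ (~r | r | q | ~p) & (~r | r | p | ~p) & (~r | ~r | q | ~p) & (~r | ~r | p | ~p) & (r | r | q | ~p) & (r | r | p | ~p) & (r | ~r | q | ~p) & (r | ~r | p | ~p)
≡ (~r | q | ~p) & (r | q | ~p)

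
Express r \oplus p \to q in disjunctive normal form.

r \oplus p \to q
≡ \lnot (r \oplus p) \lor q   [eliminate \to]
≡ \lnot (r \land \lnot p \lor \lnot r \land p) \lor q   [expand \oplus]
≡ \lnot (r \land \lnot p) \land \lnot (\lnot r \land p) \lor q   [De Morgan]
≡ (\lnot r \lor \lnot \lnot p) \land \lnot (\lnot r \land p) \lor q   [De Morgan]
≡ (\lnot r \lor p) \land \lnot (\lnot r \land p) \lor q   [double negation]
≡ (\lnot r \lor p) \land (\lnot \lnot r \lor \lnot p) \lor q   [De Morgan]
≡ (\lnot r \lor p) \land (r \lor \lnot p) \lor q   [double negation]
≡ \lnot r \land r \lor \lnot r \land \lnot p \lor p \land r \lor p \land \lnot p \lor q   [distribute \land over \lor]
≡ \lnot r \land \lnot p \lor p \land r \lor q   [simplify]

\lnot r \land \lnot p \lor p \land r \lor q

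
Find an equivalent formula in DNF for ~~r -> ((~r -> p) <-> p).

~r | p

~~r -> ((~r -> p) <-> p)
≡ ~~~r | ((~r -> p) <-> p)   [eliminate ->]
≡ ~~~r | (((~r -> p) -> p) & (p -> (~r -> p)))   [eliminate <->]
≡ ~~~r | ((~(~r -> p) | p) & (p -> (~r -> p)))   [eliminate ->]
≡ ~~~r | ((~(~~r | p) | p) & (p -> (~r -> p)))   [eliminate ->]
≡ ~~~r | ((~(~~r | p) | p) & (~p | (~r -> p)))   [eliminate ->]
≡ ~~~r | ((~(~~r | p) | p) & (~p | ~~r | p))   [eliminate ->]
≡ ~r | ((~(~~r | p) | p) & (~p | ~~r | p))   [double negation]
≡ ~r | (((~~~r & ~p) | p) & (~p | ~~r | p))   [De Morgan]
≡ ~r | (((~r & ~p) | p) & (~p | ~~r | p))   [double negation]
≡ ~r | (((~r & ~p) | p) & (~p | r | p))   [double negation]
≡ ~r | (~r & ~p & ~p) | (~r & ~p & r) | (~r & ~p & p) | (p & ~p) | (p & r) | (p & p)   [distribute & over |]
≡ ~r | p   [simplify]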